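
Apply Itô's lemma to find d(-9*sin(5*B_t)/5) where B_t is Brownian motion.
d(-9*sin(5*B_t)/5) = (45*sin(5*B_t)/2) dt + (-9*cos(5*B_t)) dB_t

Itô's formula for f(B_t) gives d f(B_t) = f'(B_t) dB_t + (1/2) f''(B_t) dt. Compute derivatives of f(x) = -9*sin(5*x)/5:
  f'(x)  = -9*cos(5*x)
  f''(x) = 45*sin(5*x)
Substitute x = B_t and multiply the f'' term by 1/2:
  drift     = (1/2) * (45*sin(5*x)) evaluated at B_t = 45*sin(5*B_t)/2
  diffusion = (-9*cos(5*x)) evaluated at B_t = -9*cos(5*B_t)
Therefore d(-9*sin(5*B_t)/5) = (45*sin(5*B_t)/2) dt + (-9*cos(5*B_t)) dB_t.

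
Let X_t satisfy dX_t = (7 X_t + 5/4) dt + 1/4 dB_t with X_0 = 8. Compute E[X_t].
E[X_t] = 229*exp(7*t)/28 - 5/28

Taking expectations and using E[dB_t] = 0, the mean m(t) = E[X_t] satisfies the ODE m'(t) = a m(t) + b with m(0) = x_0. With a = 7, b = 5/4, x_0 = 8, the solution is
  m(t) = x_0 * exp(a t) + (b/a) * (exp(a t) - 1)
       = 8 * exp(7 t) + ((5/4)/7) * (exp(7 t) - 1)
       = 229*exp(7*t)/28 - 5/28.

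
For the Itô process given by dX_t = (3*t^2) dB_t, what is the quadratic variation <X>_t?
<X>_t = 9*t^5/5

For an Itô process dX_t = a(t) dt + b(t) dB_t, the quadratic variation is <X>_t = int_0^t b(s)^2 ds (the drift term does not contribute). Here b(s) = 3*s^2, so
  b(s)^2 = 9*s^4.
Integrating from 0 to t:
  <X>_t = int_0^t (9*s^4) ds = 9*t^5/5.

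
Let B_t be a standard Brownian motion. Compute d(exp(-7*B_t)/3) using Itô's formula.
d(exp(-7*B_t)/3) = (49*exp(-7*B_t)/6) dt + (-7*exp(-7*B_t)/3) dB_t

Itô's formula for f(B_t) gives d f(B_t) = f'(B_t) dB_t + (1/2) f''(B_t) dt. Compute derivatives of f(x) = exp(-7*x)/3:
  f'(x)  = -7*exp(-7*x)/3
  f''(x) = 49*exp(-7*x)/3
Substitute x = B_t and multiply the f'' term by 1/2:
  drift     = (1/2) * (49*exp(-7*x)/3) evaluated at B_t = 49*exp(-7*B_t)/6
  diffusion = (-7*exp(-7*x)/3) evaluated at B_t = -7*exp(-7*B_t)/3
Therefore d(exp(-7*B_t)/3) = (49*exp(-7*B_t)/6) dt + (-7*exp(-7*B_t)/3) dB_t.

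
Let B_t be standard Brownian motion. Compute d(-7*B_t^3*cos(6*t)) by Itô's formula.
d(-7*B_t^3*cos(6*t)) = (21*B_t*(2*B_t^2*sin(6*t) - cos(6*t))) dt + (-21*B_t^2*cos(6*t)) dB_t

Itô's formula for f(t, x): d f(t, B_t) = (f_t + (1/2) f_xx) dt + f_x dB_t. Compute partials of f(t, x) = -7*x^3*cos(6*t):
  f_t(t,x)  = 42*x^3*sin(6*t)
  f_x(t,x)  = -21*x^2*cos(6*t)
  f_xx(t,x) = -42*x*cos(6*t)
Assemble drift = f_t + (1/2) f_xx = 21*x*(2*x^2*sin(6*t) - cos(6*t)) and diffusion = f_x = -21*x^2*cos(6*t). Substituting x = B_t:
  d(-7*B_t^3*cos(6*t)) = (21*B_t*(2*B_t^2*sin(6*t) - cos(6*t))) dt + (-21*B_t^2*cos(6*t)) dB_t.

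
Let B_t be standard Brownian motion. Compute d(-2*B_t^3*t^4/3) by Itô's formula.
d(-2*B_t^3*t^4/3) = (2*B_t*t^3*(-4*B_t^2 - 3*t)/3) dt + (-2*B_t^2*t^4) dB_t

Itô's formula for f(t, x): d f(t, B_t) = (f_t + (1/2) f_xx) dt + f_x dB_t. Compute partials of f(t, x) = -2*t^4*x^3/3:
  f_t(t,x)  = -8*t^3*x^3/3
  f_x(t,x)  = -2*t^4*x^2
  f_xx(t,x) = -4*t^4*x
Assemble drift = f_t + (1/2) f_xx = 2*t^3*x*(-3*t - 4*x^2)/3 and diffusion = f_x = -2*t^4*x^2. Substituting x = B_t:
  d(-2*B_t^3*t^4/3) = (2*B_t*t^3*(-4*B_t^2 - 3*t)/3) dt + (-2*B_t^2*t^4) dB_t.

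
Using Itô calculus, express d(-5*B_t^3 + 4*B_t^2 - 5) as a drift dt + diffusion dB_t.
d(-5*B_t^3 + 4*B_t^2 - 5) = (4 - 15*B_t) dt + (B_t*(8 - 15*B_t)) dB_t

Itô's formula for f(B_t) gives d f(B_t) = f'(B_t) dB_t + (1/2) f''(B_t) dt. Compute derivatives of f(x) = -5*x^3 + 4*x^2 - 5:
  f'(x)  = x*(8 - 15*x)
  f''(x) = 8 - 30*x
Substitute x = B_t and multiply the f'' term by 1/2:
  drift     = (1/2) * (8 - 30*x) evaluated at B_t = 4 - 15*B_t
  diffusion = (x*(8 - 15*x)) evaluated at B_t = B_t*(8 - 15*B_t)
Therefore d(-5*B_t^3 + 4*B_t^2 - 5) = (4 - 15*B_t) dt + (B_t*(8 - 15*B_t)) dB_t.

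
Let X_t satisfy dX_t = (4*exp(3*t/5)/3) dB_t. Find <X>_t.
<X>_t = 40*exp(6*t/5)/27 - 40/27

For an Itô process dX_t = a(t) dt + b(t) dB_t, the quadratic variation is <X>_t = int_0^t b(s)^2 ds (the drift term does not contribute). Here b(s) = 4*exp(3*s/5)/3, so
  b(s)^2 = 16*exp(6*s/5)/9.
Integrating from 0 to t:
  <X>_t = int_0^t (16*exp(6*s/5)/9) ds = 40*exp(6*t/5)/27 - 40/27.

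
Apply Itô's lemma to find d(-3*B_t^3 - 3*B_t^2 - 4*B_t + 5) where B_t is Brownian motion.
d(-3*B_t^3 - 3*B_t^2 - 4*B_t + 5) = (-9*B_t - 3) dt + (-9*B_t^2 - 6*B_t - 4) dB_t

Itô's formula for f(B_t) gives d f(B_t) = f'(B_t) dB_t + (1/2) f''(B_t) dt. Compute derivatives of f(x) = -3*x^3 - 3*x^2 - 4*x + 5:
  f'(x)  = -9*x^2 - 6*x - 4
  f''(x) = -18*x - 6
Substitute x = B_t and multiply the f'' term by 1/2:
  drift     = (1/2) * (-18*x - 6) evaluated at B_t = -9*B_t - 3
  diffusion = (-9*x^2 - 6*x - 4) evaluated at B_t = -9*B_t^2 - 6*B_t - 4
Therefore d(-3*B_t^3 - 3*B_t^2 - 4*B_t + 5) = (-9*B_t - 3) dt + (-9*B_t^2 - 6*B_t - 4) dB_t.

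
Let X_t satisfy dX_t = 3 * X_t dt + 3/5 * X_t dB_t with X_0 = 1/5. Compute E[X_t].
E[X_t] = exp(3*t)/5

For GBM dX = mu X dt + sigma X dB with X_0 = x_0, apply Itô to Y = log X: dY = (mu - sigma^2/2) dt + sigma dB, so Y_t = log(x_0) + (mu - sigma^2/2) t + sigma B_t and hence X_t = x_0 * exp((mu - sigma^2/2) t + sigma B_t).
With mu = 3, sigma = 3/5, x_0 = 1/5, this gives:
  X_t = 1/5 * exp((141/50) * t + (3/5) * B_t).
Since sigma*B_t ~ Normal(0, sigma^2 t), E[exp(sigma*B_t)] = exp(sigma^2 t / 2); so E[X_t] = x_0 * exp((mu - sigma^2/2) t) * exp(sigma^2 t / 2) = x_0 * exp(mu t) = exp(3*t)/5.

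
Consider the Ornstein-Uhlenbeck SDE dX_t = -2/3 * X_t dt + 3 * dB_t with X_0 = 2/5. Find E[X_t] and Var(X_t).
E[X_t] = 2*exp(-2*t/3)/5; Var(X_t) = 27/4 - 27*exp(-4*t/3)/4

The OU SDE dX = -theta X dt + sigma dB admits the integrating factor exp(theta t): d(exp(theta t) X_t) = sigma exp(theta t) dB_t. Integrating from 0 to t:
  X_t = x_0 * exp(-theta t) + sigma * int_0^t exp(-theta (t-s)) dB_s.
The Itô integral has mean 0 and (by the Itô isometry) variance sigma^2 * int_0^t exp(-2 theta (t - s)) ds = sigma^2 * (1 - exp(-2 theta t)) / (2 theta).
With theta = 2/3, sigma = 3, x_0 = 2/5:
  E[X_t] = 2/5 * exp(-2/3 t) = 2*exp(-2*t/3)/5
  Var(X_t) = (3)^2 * (1 - exp(-2*2/3 t)) / (2 * 2/3) = 27/4 - 27*exp(-4*t/3)/4.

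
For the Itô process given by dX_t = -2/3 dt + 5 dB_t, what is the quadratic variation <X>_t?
<X>_t = 25*t

For an Itô process dX_t = a(t) dt + b(t) dB_t, the quadratic variation is <X>_t = int_0^t b(s)^2 ds (the drift term does not contribute). Here b(s) = 5, so
  b(s)^2 = 25.
Integrating from 0 to t:
  <X>_t = int_0^t (25) ds = 25*t.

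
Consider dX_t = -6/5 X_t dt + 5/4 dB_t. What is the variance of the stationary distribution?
lim Var(X_t) = 125/192

The OU SDE dX = -theta X dt + sigma dB admits the integrating factor exp(theta t): d(exp(theta t) X_t) = sigma exp(theta t) dB_t. Integrating from 0 to t gives X_t = x_0 * exp(-theta t) + sigma * int_0^t exp(-theta (t-s)) dB_s for any initial x_0. The Itô integral has variance (by the Itô isometry) sigma^2 * int_0^t exp(-2 theta (t - s)) ds = sigma^2 * (1 - exp(-2 theta t)) / (2 theta), independent of x_0.
With theta = 6/5, sigma = 5/4:
  Var(X_t) = (5/4)^2 * (1 - exp(-2*6/5 t)) / (2 * 6/5) = 125/192 - 125*exp(-12*t/5)/192.
As t -> infinity, exp(-2*6/5 t) -> 0, so the stationary variance is sigma^2 / (2 theta) = 125/192.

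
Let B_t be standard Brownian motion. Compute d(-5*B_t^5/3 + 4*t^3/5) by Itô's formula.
d(-5*B_t^5/3 + 4*t^3/5) = (-50*B_t^3/3 + 12*t^2/5) dt + (-25*B_t^4/3) dB_t

Itô's formula for f(t, x): d f(t, B_t) = (f_t + (1/2) f_xx) dt + f_x dB_t. Compute partials of f(t, x) = 4*t^3/5 - 5*x^5/3:
  f_t(t,x)  = 12*t^2/5
  f_x(t,x)  = -25*x^4/3
  f_xx(t,x) = -100*x^3/3
Assemble drift = f_t + (1/2) f_xx = 12*t^2/5 - 50*x^3/3 and diffusion = f_x = -25*x^4/3. Substituting x = B_t:
  d(-5*B_t^5/3 + 4*t^3/5) = (-50*B_t^3/3 + 12*t^2/5) dt + (-25*B_t^4/3) dB_t.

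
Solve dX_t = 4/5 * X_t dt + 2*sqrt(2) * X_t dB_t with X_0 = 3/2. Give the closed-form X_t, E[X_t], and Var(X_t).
X_t = 3/2 * exp((-16/5) t + (2*sqrt(2)) B_t); E[X_t] = 3*exp(4*t/5)/2; Var(X_t) = 9*(exp(8*t) - 1)*exp(8*t/5)/4

For GBM dX = mu X dt + sigma X dB with X_0 = x_0, apply Itô to Y = log X: dY = (mu - sigma^2/2) dt + sigma dB, so Y_t = log(x_0) + (mu - sigma^2/2) t + sigma B_t and hence X_t = x_0 * exp((mu - sigma^2/2) t + sigma B_t).
With mu = 4/5, sigma = 2*sqrt(2), x_0 = 3/2, this gives:
  X_t = 3/2 * exp((-16/5) * t + (2*sqrt(2)) * B_t).
Since sigma*B_t ~ Normal(0, sigma^2 t), E[exp(sigma*B_t)] = exp(sigma^2 t / 2); so E[X_t] = x_0 * exp((mu - sigma^2/2) t) * exp(sigma^2 t / 2) = x_0 * exp(mu t) = 3*exp(4*t/5)/2.
Var(X_t) = E[X_t^2] - (E[X_t])^2 = x_0^2 * exp(2 mu t) * (exp(sigma^2 t) - 1) = 9*(exp(8*t) - 1)*exp(8*t/5)/4.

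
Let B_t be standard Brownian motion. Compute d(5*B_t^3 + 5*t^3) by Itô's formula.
d(5*B_t^3 + 5*t^3) = (15*B_t + 15*t^2) dt + (15*B_t^2) dB_t

Itô's formula for f(t, x): d f(t, B_t) = (f_t + (1/2) f_xx) dt + f_x dB_t. Compute partials of f(t, x) = 5*t^3 + 5*x^3:
  f_t(t,x)  = 15*t^2
  f_x(t,x)  = 15*x^2
  f_xx(t,x) = 30*x
Assemble drift = f_t + (1/2) f_xx = 15*t^2 + 15*x and diffusion = f_x = 15*x^2. Substituting x = B_t:
  d(5*B_t^3 + 5*t^3) = (15*B_t + 15*t^2) dt + (15*B_t^2) dB_t.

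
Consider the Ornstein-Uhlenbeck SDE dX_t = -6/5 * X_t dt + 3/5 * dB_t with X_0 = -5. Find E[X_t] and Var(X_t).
E[X_t] = -5*exp(-6*t/5); Var(X_t) = 3/20 - 3*exp(-12*t/5)/20

The OU SDE dX = -theta X dt + sigma dB admits the integrating factor exp(theta t): d(exp(theta t) X_t) = sigma exp(theta t) dB_t. Integrating from 0 to t:
  X_t = x_0 * exp(-theta t) + sigma * int_0^t exp(-theta (t-s)) dB_s.
The Itô integral has mean 0 and (by the Itô isometry) variance sigma^2 * int_0^t exp(-2 theta (t - s)) ds = sigma^2 * (1 - exp(-2 theta t)) / (2 theta).
With theta = 6/5, sigma = 3/5, x_0 = -5:
  E[X_t] = -5 * exp(-6/5 t) = -5*exp(-6*t/5)
  Var(X_t) = (3/5)^2 * (1 - exp(-2*6/5 t)) / (2 * 6/5) = 3/20 - 3*exp(-12*t/5)/20.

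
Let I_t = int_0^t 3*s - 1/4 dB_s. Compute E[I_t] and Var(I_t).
E[I_t] = 0; Var(I_t) = t*(48*t^2 - 12*t + 1)/16

The Itô integral of a deterministic integrand f(s) has mean 0 because each increment f(s) * (B_{s+ds} - B_s) has mean 0. By the Itô isometry:
  Var( int_0^t f(s) dB_s ) = E[ (int_0^t f(s) dB_s)^2 ] = int_0^t f(s)^2 ds.
Here f(s) = 3*s - 1/4, so f(s)^2 = (12*s - 1)^2/16. Integrate:
  int_0^t ((12*s - 1)^2/16) ds = t*(48*t^2 - 12*t + 1)/16.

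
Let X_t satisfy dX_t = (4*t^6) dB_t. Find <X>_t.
<X>_t = 16*t^13/13

For an Itô process dX_t = a(t) dt + b(t) dB_t, the quadratic variation is <X>_t = int_0^t b(s)^2 ds (the drift term does not contribute). Here b(s) = 4*s^6, so
  b(s)^2 = 16*s^12.
Integrating from 0 to t:
  <X>_t = int_0^t (16*s^12) ds = 16*t^13/13.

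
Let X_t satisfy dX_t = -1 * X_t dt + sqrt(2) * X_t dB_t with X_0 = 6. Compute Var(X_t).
Var(X_t) = 36 - 36*exp(-2*t)

For GBM dX = mu X dt + sigma X dB with X_0 = x_0, apply Itô to Y = log X: dY = (mu - sigma^2/2) dt + sigma dB, so Y_t = log(x_0) + (mu - sigma^2/2) t + sigma B_t and hence X_t = x_0 * exp((mu - sigma^2/2) t + sigma B_t).
With mu = -1, sigma = sqrt(2), x_0 = 6, this gives:
  X_t = 6 * exp((-2) * t + (sqrt(2)) * B_t).
Since sigma*B_t ~ Normal(0, sigma^2 t), E[exp(sigma*B_t)] = exp(sigma^2 t / 2); so E[X_t] = x_0 * exp((mu - sigma^2/2) t) * exp(sigma^2 t / 2) = x_0 * exp(mu t) = 6*exp(-t).
Var(X_t) = E[X_t^2] - (E[X_t])^2 = x_0^2 * exp(2 mu t) * (exp(sigma^2 t) - 1) = 36 - 36*exp(-2*t).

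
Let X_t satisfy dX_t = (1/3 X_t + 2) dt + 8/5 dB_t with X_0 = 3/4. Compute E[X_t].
E[X_t] = 27*exp(t/3)/4 - 6

Taking expectations and using E[dB_t] = 0, the mean m(t) = E[X_t] satisfies the ODE m'(t) = a m(t) + b with m(0) = x_0. With a = 1/3, b = 2, x_0 = 3/4, the solution is
  m(t) = x_0 * exp(a t) + (b/a) * (exp(a t) - 1)
       = (3/4) * exp((1/3) t) + (2/(1/3)) * (exp((1/3) t) - 1)
       = 27*exp(t/3)/4 - 6.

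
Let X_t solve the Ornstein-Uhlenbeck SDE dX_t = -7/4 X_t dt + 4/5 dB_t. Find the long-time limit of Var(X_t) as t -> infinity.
lim Var(X_t) = 32/175

The OU SDE dX = -theta X dt + sigma dB admits the integrating factor exp(theta t): d(exp(theta t) X_t) = sigma exp(theta t) dB_t. Integrating from 0 to t gives X_t = x_0 * exp(-theta t) + sigma * int_0^t exp(-theta (t-s)) dB_s for any initial x_0. The Itô integral has variance (by the Itô isometry) sigma^2 * int_0^t exp(-2 theta (t - s)) ds = sigma^2 * (1 - exp(-2 theta t)) / (2 theta), independent of x_0.
With theta = 7/4, sigma = 4/5:
  Var(X_t) = (4/5)^2 * (1 - exp(-2*7/4 t)) / (2 * 7/4) = 32/175 - 32*exp(-7*t/2)/175.
As t -> infinity, exp(-2*7/4 t) -> 0, so the stationary variance is sigma^2 / (2 theta) = 32/175.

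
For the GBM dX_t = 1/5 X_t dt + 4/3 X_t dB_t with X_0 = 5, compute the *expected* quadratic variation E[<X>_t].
E[<X>_t] = 1000*exp(98*t/45)/49 - 1000/49

<X>_t = int_0^t ((4/3) * X_s)^2 ds. Taking expectation inside the integral: E[<X>_t] = (4/3)^2 * int_0^t E[X_s^2] ds. For GBM, E[X_s^2] = x_0^2 * exp((2 mu + sigma^2) s). Integrating:
  E[<X>_t] = (4/3)^2 * 5^2 * (exp((2*(1/5) + (4/3)^2) t) - 1) / (2*(1/5) + (4/3)^2)
           = (4/3)^2 * 5^2 * (exp((98/45) t) - 1) / (98/45) = 1000*exp(98*t/45)/49 - 1000/49.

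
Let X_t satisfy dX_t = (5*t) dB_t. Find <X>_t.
<X>_t = 25*t^3/3

For an Itô process dX_t = a(t) dt + b(t) dB_t, the quadratic variation is <X>_t = int_0^t b(s)^2 ds (the drift term does not contribute). Here b(s) = 5*s, so
  b(s)^2 = 25*s^2.
Integrating from 0 to t:
  <X>_t = int_0^t (25*s^2) ds = 25*t^3/3.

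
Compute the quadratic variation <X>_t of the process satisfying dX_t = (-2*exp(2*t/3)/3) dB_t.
<X>_t = exp(4*t/3)/3 - 1/3

For an Itô process dX_t = a(t) dt + b(t) dB_t, the quadratic variation is <X>_t = int_0^t b(s)^2 ds (the drift term does not contribute). Here b(s) = -2*exp(2*s/3)/3, so
  b(s)^2 = 4*exp(4*s/3)/9.
Integrating from 0 to t:
  <X>_t = int_0^t (4*exp(4*s/3)/9) ds = exp(4*t/3)/3 - 1/3.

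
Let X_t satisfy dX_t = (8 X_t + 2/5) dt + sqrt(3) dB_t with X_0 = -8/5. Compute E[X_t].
E[X_t] = -31*exp(8*t)/20 - 1/20

Taking expectations and using E[dB_t] = 0, the mean m(t) = E[X_t] satisfies the ODE m'(t) = a m(t) + b with m(0) = x_0. With a = 8, b = 2/5, x_0 = -8/5, the solution is
  m(t) = x_0 * exp(a t) + (b/a) * (exp(a t) - 1)
       = (-8/5) * exp(8 t) + ((2/5)/8) * (exp(8 t) - 1)
       = -31*exp(8*t)/20 - 1/20.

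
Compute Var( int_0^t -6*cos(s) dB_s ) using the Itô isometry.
Var = 18*t + 9*sin(2*t)

The Itô integral of a deterministic integrand f(s) has mean 0 because each increment f(s) * (B_{s+ds} - B_s) has mean 0. By the Itô isometry:
  Var( int_0^t f(s) dB_s ) = E[ (int_0^t f(s) dB_s)^2 ] = int_0^t f(s)^2 ds.
Here f(s) = -6*cos(s), so f(s)^2 = 36*cos(s)^2. Integrate:
  int_0^t (36*cos(s)^2) ds = 18*t + 9*sin(2*t).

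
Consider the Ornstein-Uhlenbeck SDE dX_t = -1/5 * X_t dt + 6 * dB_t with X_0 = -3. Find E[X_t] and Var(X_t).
E[X_t] = -3*exp(-t/5); Var(X_t) = 90 - 90*exp(-2*t/5)

The OU SDE dX = -theta X dt + sigma dB admits the integrating factor exp(theta t): d(exp(theta t) X_t) = sigma exp(theta t) dB_t. Integrating from 0 to t:
  X_t = x_0 * exp(-theta t) + sigma * int_0^t exp(-theta (t-s)) dB_s.
The Itô integral has mean 0 and (by the Itô isometry) variance sigma^2 * int_0^t exp(-2 theta (t - s)) ds = sigma^2 * (1 - exp(-2 theta t)) / (2 theta).
With theta = 1/5, sigma = 6, x_0 = -3:
  E[X_t] = -3 * exp(-1/5 t) = -3*exp(-t/5)
  Var(X_t) = (6)^2 * (1 - exp(-2*1/5 t)) / (2 * 1/5) = 90 - 90*exp(-2*t/5).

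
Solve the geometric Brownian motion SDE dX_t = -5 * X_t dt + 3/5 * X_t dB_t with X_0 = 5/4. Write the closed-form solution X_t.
X_t = 5/4 * exp((-259/50) * t + (3/5) * B_t)

For GBM dX = mu X dt + sigma X dB with X_0 = x_0, apply Itô to Y = log X: dY = (mu - sigma^2/2) dt + sigma dB, so Y_t = log(x_0) + (mu - sigma^2/2) t + sigma B_t and hence X_t = x_0 * exp((mu - sigma^2/2) t + sigma B_t).
With mu = -5, sigma = 3/5, x_0 = 5/4, this gives:
  X_t = 5/4 * exp((-259/50) * t + (3/5) * B_t).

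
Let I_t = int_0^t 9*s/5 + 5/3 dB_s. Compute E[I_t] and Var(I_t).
E[I_t] = 0; Var(I_t) = t*(243*t^2 + 675*t + 625)/225

The Itô integral of a deterministic integrand f(s) has mean 0 because each increment f(s) * (B_{s+ds} - B_s) has mean 0. By the Itô isometry:
  Var( int_0^t f(s) dB_s ) = E[ (int_0^t f(s) dB_s)^2 ] = int_0^t f(s)^2 ds.
Here f(s) = 9*s/5 + 5/3, so f(s)^2 = (27*s + 25)^2/225. Integrate:
  int_0^t ((27*s + 25)^2/225) ds = t*(243*t^2 + 675*t + 625)/225.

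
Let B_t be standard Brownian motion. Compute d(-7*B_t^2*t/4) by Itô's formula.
d(-7*B_t^2*t/4) = (-7*B_t^2/4 - 7*t/4) dt + (-7*B_t*t/2) dB_t

Itô's formula for f(t, x): d f(t, B_t) = (f_t + (1/2) f_xx) dt + f_x dB_t. Compute partials of f(t, x) = -7*t*x^2/4:
  f_t(t,x)  = -7*x^2/4
  f_x(t,x)  = -7*t*x/2
  f_xx(t,x) = -7*t/2
Assemble drift = f_t + (1/2) f_xx = -7*t/4 - 7*x^2/4 and diffusion = f_x = -7*t*x/2. Substituting x = B_t:
  d(-7*B_t^2*t/4) = (-7*B_t^2/4 - 7*t/4) dt + (-7*B_t*t/2) dB_t.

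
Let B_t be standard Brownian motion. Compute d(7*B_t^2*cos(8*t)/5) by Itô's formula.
d(7*B_t^2*cos(8*t)/5) = (-56*B_t^2*sin(8*t)/5 + 7*cos(8*t)/5) dt + (14*B_t*cos(8*t)/5) dB_t

Itô's formula for f(t, x): d f(t, B_t) = (f_t + (1/2) f_xx) dt + f_x dB_t. Compute partials of f(t, x) = 7*x^2*cos(8*t)/5:
  f_t(t,x)  = -56*x^2*sin(8*t)/5
  f_x(t,x)  = 14*x*cos(8*t)/5
  f_xx(t,x) = 14*cos(8*t)/5
Assemble drift = f_t + (1/2) f_xx = -56*x^2*sin(8*t)/5 + 7*cos(8*t)/5 and diffusion = f_x = 14*x*cos(8*t)/5. Substituting x = B_t:
  d(7*B_t^2*cos(8*t)/5) = (-56*B_t^2*sin(8*t)/5 + 7*cos(8*t)/5) dt + (14*B_t*cos(8*t)/5) dB_t.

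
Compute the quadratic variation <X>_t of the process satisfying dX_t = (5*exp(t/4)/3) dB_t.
<X>_t = 50*exp(t/2)/9 - 50/9

For an Itô process dX_t = a(t) dt + b(t) dB_t, the quadratic variation is <X>_t = int_0^t b(s)^2 ds (the drift term does not contribute). Here b(s) = 5*exp(s/4)/3, so
  b(s)^2 = 25*exp(s/2)/9.
Integrating from 0 to t:
  <X>_t = int_0^t (25*exp(s/2)/9) ds = 50*exp(t/2)/9 - 50/9.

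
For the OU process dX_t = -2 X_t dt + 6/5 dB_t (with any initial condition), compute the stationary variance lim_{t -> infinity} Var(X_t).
lim Var(X_t) = 9/25

The OU SDE dX = -theta X dt + sigma dB admits the integrating factor exp(theta t): d(exp(theta t) X_t) = sigma exp(theta t) dB_t. Integrating from 0 to t gives X_t = x_0 * exp(-theta t) + sigma * int_0^t exp(-theta (t-s)) dB_s for any initial x_0. The Itô integral has variance (by the Itô isometry) sigma^2 * int_0^t exp(-2 theta (t - s)) ds = sigma^2 * (1 - exp(-2 theta t)) / (2 theta), independent of x_0.
With theta = 2, sigma = 6/5:
  Var(X_t) = (6/5)^2 * (1 - exp(-2*2 t)) / (2 * 2) = 9/25 - 9*exp(-4*t)/25.
As t -> infinity, exp(-2*2 t) -> 0, so the stationary variance is sigma^2 / (2 theta) = 9/25.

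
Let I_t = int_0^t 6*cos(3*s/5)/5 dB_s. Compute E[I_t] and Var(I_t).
E[I_t] = 0; Var(I_t) = 18*t/25 + 3*sin(6*t/5)/5

The Itô integral of a deterministic integrand f(s) has mean 0 because each increment f(s) * (B_{s+ds} - B_s) has mean 0. By the Itô isometry:
  Var( int_0^t f(s) dB_s ) = E[ (int_0^t f(s) dB_s)^2 ] = int_0^t f(s)^2 ds.
Here f(s) = 6*cos(3*s/5)/5, so f(s)^2 = 36*cos(3*s/5)^2/25. Integrate:
  int_0^t (36*cos(3*s/5)^2/25) ds = 18*t/25 + 3*sin(6*t/5)/5.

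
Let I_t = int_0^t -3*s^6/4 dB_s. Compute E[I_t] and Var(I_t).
E[I_t] = 0; Var(I_t) = 9*t^13/208

The Itô integral of a deterministic integrand f(s) has mean 0 because each increment f(s) * (B_{s+ds} - B_s) has mean 0. By the Itô isometry:
  Var( int_0^t f(s) dB_s ) = E[ (int_0^t f(s) dB_s)^2 ] = int_0^t f(s)^2 ds.
Here f(s) = -3*s^6/4, so f(s)^2 = 9*s^12/16. Integrate:
  int_0^t (9*s^12/16) ds = 9*t^13/208.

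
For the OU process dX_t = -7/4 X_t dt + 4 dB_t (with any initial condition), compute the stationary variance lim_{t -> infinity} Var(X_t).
lim Var(X_t) = 32/7

The OU SDE dX = -theta X dt + sigma dB admits the integrating factor exp(theta t): d(exp(theta t) X_t) = sigma exp(theta t) dB_t. Integrating from 0 to t gives X_t = x_0 * exp(-theta t) + sigma * int_0^t exp(-theta (t-s)) dB_s for any initial x_0. The Itô integral has variance (by the Itô isometry) sigma^2 * int_0^t exp(-2 theta (t - s)) ds = sigma^2 * (1 - exp(-2 theta t)) / (2 theta), independent of x_0.
With theta = 7/4, sigma = 4:
  Var(X_t) = (4)^2 * (1 - exp(-2*7/4 t)) / (2 * 7/4) = 32/7 - 32*exp(-7*t/2)/7.
As t -> infinity, exp(-2*7/4 t) -> 0, so the stationary variance is sigma^2 / (2 theta) = 32/7.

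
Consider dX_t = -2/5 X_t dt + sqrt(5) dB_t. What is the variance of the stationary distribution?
lim Var(X_t) = 25/4

The OU SDE dX = -theta X dt + sigma dB admits the integrating factor exp(theta t): d(exp(theta t) X_t) = sigma exp(theta t) dB_t. Integrating from 0 to t gives X_t = x_0 * exp(-theta t) + sigma * int_0^t exp(-theta (t-s)) dB_s for any initial x_0. The Itô integral has variance (by the Itô isometry) sigma^2 * int_0^t exp(-2 theta (t - s)) ds = sigma^2 * (1 - exp(-2 theta t)) / (2 theta), independent of x_0.
With theta = 2/5, sigma = sqrt(5):
  Var(X_t) = (sqrt(5))^2 * (1 - exp(-2*2/5 t)) / (2 * 2/5) = 25/4 - 25*exp(-4*t/5)/4.
As t -> infinity, exp(-2*2/5 t) -> 0, so the stationary variance is sigma^2 / (2 theta) = 25/4.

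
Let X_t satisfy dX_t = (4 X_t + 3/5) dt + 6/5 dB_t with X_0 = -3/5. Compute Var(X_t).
Var(X_t) = 9*exp(8*t)/50 - 9/50

The variance V(t) = Var(X_t) satisfies V'(t) = 2 a V(t) + c^2 with V(0) = 0 (drift coefficient is linear in X, diffusion is constant). With a = 4, c = 6/5, the solution is
  V(t) = (c^2 / (2 a)) * (exp(2 a t) - 1)
       = ((6/5)^2 / (2*4)) * (exp(8 t) - 1)
       = 9*exp(8*t)/50 - 9/50.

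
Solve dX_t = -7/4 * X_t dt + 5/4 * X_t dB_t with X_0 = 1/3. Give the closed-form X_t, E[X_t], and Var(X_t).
X_t = 1/3 * exp((-81/32) t + (5/4) B_t); E[X_t] = exp(-7*t/4)/3; Var(X_t) = (exp(25*t/16) - 1)*exp(-7*t/2)/9

For GBM dX = mu X dt + sigma X dB with X_0 = x_0, apply Itô to Y = log X: dY = (mu - sigma^2/2) dt + sigma dB, so Y_t = log(x_0) + (mu - sigma^2/2) t + sigma B_t and hence X_t = x_0 * exp((mu - sigma^2/2) t + sigma B_t).
With mu = -7/4, sigma = 5/4, x_0 = 1/3, this gives:
  X_t = 1/3 * exp((-81/32) * t + (5/4) * B_t).
Since sigma*B_t ~ Normal(0, sigma^2 t), E[exp(sigma*B_t)] = exp(sigma^2 t / 2); so E[X_t] = x_0 * exp((mu - sigma^2/2) t) * exp(sigma^2 t / 2) = x_0 * exp(mu t) = exp(-7*t/4)/3.
Var(X_t) = E[X_t^2] - (E[X_t])^2 = x_0^2 * exp(2 mu t) * (exp(sigma^2 t) - 1) = (exp(25*t/16) - 1)*exp(-7*t/2)/9.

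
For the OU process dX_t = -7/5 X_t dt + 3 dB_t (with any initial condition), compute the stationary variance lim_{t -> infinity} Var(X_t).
lim Var(X_t) = 45/14

The OU SDE dX = -theta X dt + sigma dB admits the integrating factor exp(theta t): d(exp(theta t) X_t) = sigma exp(theta t) dB_t. Integrating from 0 to t gives X_t = x_0 * exp(-theta t) + sigma * int_0^t exp(-theta (t-s)) dB_s for any initial x_0. The Itô integral has variance (by the Itô isometry) sigma^2 * int_0^t exp(-2 theta (t - s)) ds = sigma^2 * (1 - exp(-2 theta t)) / (2 theta), independent of x_0.
With theta = 7/5, sigma = 3:
  Var(X_t) = (3)^2 * (1 - exp(-2*7/5 t)) / (2 * 7/5) = 45/14 - 45*exp(-14*t/5)/14.
As t -> infinity, exp(-2*7/5 t) -> 0, so the stationary variance is sigma^2 / (2 theta) = 45/14.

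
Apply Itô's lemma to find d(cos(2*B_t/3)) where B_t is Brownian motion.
d(cos(2*B_t/3)) = (-2*cos(2*B_t/3)/9) dt + (-2*sin(2*B_t/3)/3) dB_t

Itô's formula for f(B_t) gives d f(B_t) = f'(B_t) dB_t + (1/2) f''(B_t) dt. Compute derivatives of f(x) = cos(2*x/3):
  f'(x)  = -2*sin(2*x/3)/3
  f''(x) = -4*cos(2*x/3)/9
Substitute x = B_t and multiply the f'' term by 1/2:
  drift     = (1/2) * (-4*cos(2*x/3)/9) evaluated at B_t = -2*cos(2*B_t/3)/9
  diffusion = (-2*sin(2*x/3)/3) evaluated at B_t = -2*sin(2*B_t/3)/3
Therefore d(cos(2*B_t/3)) = (-2*cos(2*B_t/3)/9) dt + (-2*sin(2*B_t/3)/3) dB_t.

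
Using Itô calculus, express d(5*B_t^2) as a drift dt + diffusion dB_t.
d(5*B_t^2) = (5) dt + (10*B_t) dB_t

Itô's formula for f(B_t) gives d f(B_t) = f'(B_t) dB_t + (1/2) f''(B_t) dt. Compute derivatives of f(x) = 5*x^2:
  f'(x)  = 10*x
  f''(x) = 10
Substitute x = B_t and multiply the f'' term by 1/2:
  drift     = (1/2) * (10) evaluated at B_t = 5
  diffusion = (10*x) evaluated at B_t = 10*B_t
Therefore d(5*B_t^2) = (5) dt + (10*B_t) dB_t.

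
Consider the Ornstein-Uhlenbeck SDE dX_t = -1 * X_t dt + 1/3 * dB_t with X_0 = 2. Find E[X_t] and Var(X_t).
E[X_t] = 2*exp(-t); Var(X_t) = 1/18 - exp(-2*t)/18

The OU SDE dX = -theta X dt + sigma dB admits the integrating factor exp(theta t): d(exp(theta t) X_t) = sigma exp(theta t) dB_t. Integrating from 0 to t:
  X_t = x_0 * exp(-theta t) + sigma * int_0^t exp(-theta (t-s)) dB_s.
The Itô integral has mean 0 and (by the Itô isometry) variance sigma^2 * int_0^t exp(-2 theta (t - s)) ds = sigma^2 * (1 - exp(-2 theta t)) / (2 theta).
With theta = 1, sigma = 1/3, x_0 = 2:
  E[X_t] = 2 * exp(-1 t) = 2*exp(-t)
  Var(X_t) = (1/3)^2 * (1 - exp(-2*1 t)) / (2 * 1) = 1/18 - exp(-2*t)/18.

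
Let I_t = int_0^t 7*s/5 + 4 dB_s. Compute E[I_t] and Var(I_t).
E[I_t] = 0; Var(I_t) = t*(49*t^2 + 420*t + 1200)/75

The Itô integral of a deterministic integrand f(s) has mean 0 because each increment f(s) * (B_{s+ds} - B_s) has mean 0. By the Itô isometry:
  Var( int_0^t f(s) dB_s ) = E[ (int_0^t f(s) dB_s)^2 ] = int_0^t f(s)^2 ds.
Here f(s) = 7*s/5 + 4, so f(s)^2 = (7*s + 20)^2/25. Integrate:
  int_0^t ((7*s + 20)^2/25) ds = t*(49*t^2 + 420*t + 1200)/75.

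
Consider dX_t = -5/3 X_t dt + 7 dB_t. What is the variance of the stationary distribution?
lim Var(X_t) = 147/10

The OU SDE dX = -theta X dt + sigma dB admits the integrating factor exp(theta t): d(exp(theta t) X_t) = sigma exp(theta t) dB_t. Integrating from 0 to t gives X_t = x_0 * exp(-theta t) + sigma * int_0^t exp(-theta (t-s)) dB_s for any initial x_0. The Itô integral has variance (by the Itô isometry) sigma^2 * int_0^t exp(-2 theta (t - s)) ds = sigma^2 * (1 - exp(-2 theta t)) / (2 theta), independent of x_0.
With theta = 5/3, sigma = 7:
  Var(X_t) = (7)^2 * (1 - exp(-2*5/3 t)) / (2 * 5/3) = 147/10 - 147*exp(-10*t/3)/10.
As t -> infinity, exp(-2*5/3 t) -> 0, so the stationary variance is sigma^2 / (2 theta) = 147/10.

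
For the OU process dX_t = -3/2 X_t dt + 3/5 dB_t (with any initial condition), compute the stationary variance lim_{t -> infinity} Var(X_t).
lim Var(X_t) = 3/25

The OU SDE dX = -theta X dt + sigma dB admits the integrating factor exp(theta t): d(exp(theta t) X_t) = sigma exp(theta t) dB_t. Integrating from 0 to t gives X_t = x_0 * exp(-theta t) + sigma * int_0^t exp(-theta (t-s)) dB_s for any initial x_0. The Itô integral has variance (by the Itô isometry) sigma^2 * int_0^t exp(-2 theta (t - s)) ds = sigma^2 * (1 - exp(-2 theta t)) / (2 theta), independent of x_0.
With theta = 3/2, sigma = 3/5:
  Var(X_t) = (3/5)^2 * (1 - exp(-2*3/2 t)) / (2 * 3/2) = 3/25 - 3*exp(-3*t)/25.
As t -> infinity, exp(-2*3/2 t) -> 0, so the stationary variance is sigma^2 / (2 theta) = 3/25.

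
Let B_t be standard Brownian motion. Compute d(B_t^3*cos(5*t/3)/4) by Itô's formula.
d(B_t^3*cos(5*t/3)/4) = (B_t*(-5*B_t^2*sin(5*t/3) + 9*cos(5*t/3))/12) dt + (3*B_t^2*cos(5*t/3)/4) dB_t

Itô's formula for f(t, x): d f(t, B_t) = (f_t + (1/2) f_xx) dt + f_x dB_t. Compute partials of f(t, x) = x^3*cos(5*t/3)/4:
  f_t(t,x)  = -5*x^3*sin(5*t/3)/12
  f_x(t,x)  = 3*x^2*cos(5*t/3)/4
  f_xx(t,x) = 3*x*cos(5*t/3)/2
Assemble drift = f_t + (1/2) f_xx = x*(-5*x^2*sin(5*t/3) + 9*cos(5*t/3))/12 and diffusion = f_x = 3*x^2*cos(5*t/3)/4. Substituting x = B_t:
  d(B_t^3*cos(5*t/3)/4) = (B_t*(-5*B_t^2*sin(5*t/3) + 9*cos(5*t/3))/12) dt + (3*B_t^2*cos(5*t/3)/4) dB_t.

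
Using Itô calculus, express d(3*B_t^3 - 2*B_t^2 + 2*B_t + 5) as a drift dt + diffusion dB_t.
d(3*B_t^3 - 2*B_t^2 + 2*B_t + 5) = (9*B_t - 2) dt + (9*B_t^2 - 4*B_t + 2) dB_t

Itô's formula for f(B_t) gives d f(B_t) = f'(B_t) dB_t + (1/2) f''(B_t) dt. Compute derivatives of f(x) = 3*x^3 - 2*x^2 + 2*x + 5:
  f'(x)  = 9*x^2 - 4*x + 2
  f''(x) = 18*x - 4
Substitute x = B_t and multiply the f'' term by 1/2:
  drift     = (1/2) * (18*x - 4) evaluated at B_t = 9*B_t - 2
  diffusion = (9*x^2 - 4*x + 2) evaluated at B_t = 9*B_t^2 - 4*B_t + 2
Therefore d(3*B_t^3 - 2*B_t^2 + 2*B_t + 5) = (9*B_t - 2) dt + (9*B_t^2 - 4*B_t + 2) dB_t.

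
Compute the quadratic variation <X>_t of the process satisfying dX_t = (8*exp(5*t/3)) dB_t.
<X>_t = 96*exp(10*t/3)/5 - 96/5

For an Itô process dX_t = a(t) dt + b(t) dB_t, the quadratic variation is <X>_t = int_0^t b(s)^2 ds (the drift term does not contribute). Here b(s) = 8*exp(5*s/3), so
  b(s)^2 = 64*exp(10*s/3).
Integrating from 0 to t:
  <X>_t = int_0^t (64*exp(10*s/3)) ds = 96*exp(10*t/3)/5 - 96/5.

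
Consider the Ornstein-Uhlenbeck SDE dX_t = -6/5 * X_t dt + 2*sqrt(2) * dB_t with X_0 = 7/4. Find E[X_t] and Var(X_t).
E[X_t] = 7*exp(-6*t/5)/4; Var(X_t) = 10/3 - 10*exp(-12*t/5)/3

The OU SDE dX = -theta X dt + sigma dB admits the integrating factor exp(theta t): d(exp(theta t) X_t) = sigma exp(theta t) dB_t. Integrating from 0 to t:
  X_t = x_0 * exp(-theta t) + sigma * int_0^t exp(-theta (t-s)) dB_s.
The Itô integral has mean 0 and (by the Itô isometry) variance sigma^2 * int_0^t exp(-2 theta (t - s)) ds = sigma^2 * (1 - exp(-2 theta t)) / (2 theta).
With theta = 6/5, sigma = 2*sqrt(2), x_0 = 7/4:
  E[X_t] = 7/4 * exp(-6/5 t) = 7*exp(-6*t/5)/4
  Var(X_t) = (2*sqrt(2))^2 * (1 - exp(-2*6/5 t)) / (2 * 6/5) = 10/3 - 10*exp(-12*t/5)/3.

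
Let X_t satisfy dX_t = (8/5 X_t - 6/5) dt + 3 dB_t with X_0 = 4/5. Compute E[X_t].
E[X_t] = exp(8*t/5)/20 + 3/4

Taking expectations and using E[dB_t] = 0, the mean m(t) = E[X_t] satisfies the ODE m'(t) = a m(t) + b with m(0) = x_0. With a = 8/5, b = -6/5, x_0 = 4/5, the solution is
  m(t) = x_0 * exp(a t) + (b/a) * (exp(a t) - 1)
       = (4/5) * exp((8/5) t) + ((-6/5)/(8/5)) * (exp((8/5) t) - 1)
       = exp(8*t/5)/20 + 3/4.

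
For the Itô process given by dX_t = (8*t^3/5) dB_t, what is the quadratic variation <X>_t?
<X>_t = 64*t^7/175

For an Itô process dX_t = a(t) dt + b(t) dB_t, the quadratic variation is <X>_t = int_0^t b(s)^2 ds (the drift term does not contribute). Here b(s) = 8*s^3/5, so
  b(s)^2 = 64*s^6/25.
Integrating from 0 to t:
  <X>_t = int_0^t (64*s^6/25) ds = 64*t^7/175.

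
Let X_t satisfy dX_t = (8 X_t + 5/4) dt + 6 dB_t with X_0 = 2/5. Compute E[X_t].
E[X_t] = 89*exp(8*t)/160 - 5/32

Taking expectations and using E[dB_t] = 0, the mean m(t) = E[X_t] satisfies the ODE m'(t) = a m(t) + b with m(0) = x_0. With a = 8, b = 5/4, x_0 = 2/5, the solution is
  m(t) = x_0 * exp(a t) + (b/a) * (exp(a t) - 1)
       = (2/5) * exp(8 t) + ((5/4)/8) * (exp(8 t) - 1)
       = 89*exp(8*t)/160 - 5/32.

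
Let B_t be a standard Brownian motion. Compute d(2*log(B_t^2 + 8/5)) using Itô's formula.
d(2*log(B_t^2 + 8/5)) = (10*(8 - 5*B_t^2)/(5*B_t^2 + 8)^2) dt + (20*B_t/(5*B_t^2 + 8)) dB_t

Itô's formula for f(B_t) gives d f(B_t) = f'(B_t) dB_t + (1/2) f''(B_t) dt. Compute derivatives of f(x) = 2*log(x^2 + 8/5):
  f'(x)  = 20*x/(5*x^2 + 8)
  f''(x) = 20*(8 - 5*x^2)/(5*x^2 + 8)^2
Substitute x = B_t and multiply the f'' term by 1/2:
  drift     = (1/2) * (20*(8 - 5*x^2)/(5*x^2 + 8)^2) evaluated at B_t = 10*(8 - 5*B_t^2)/(5*B_t^2 + 8)^2
  diffusion = (20*x/(5*x^2 + 8)) evaluated at B_t = 20*B_t/(5*B_t^2 + 8)
Therefore d(2*log(B_t^2 + 8/5)) = (10*(8 - 5*B_t^2)/(5*B_t^2 + 8)^2) dt + (20*B_t/(5*B_t^2 + 8)) dB_t.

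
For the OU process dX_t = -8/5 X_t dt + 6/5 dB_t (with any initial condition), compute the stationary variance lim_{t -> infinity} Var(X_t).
lim Var(X_t) = 9/20

The OU SDE dX = -theta X dt + sigma dB admits the integrating factor exp(theta t): d(exp(theta t) X_t) = sigma exp(theta t) dB_t. Integrating from 0 to t gives X_t = x_0 * exp(-theta t) + sigma * int_0^t exp(-theta (t-s)) dB_s for any initial x_0. The Itô integral has variance (by the Itô isometry) sigma^2 * int_0^t exp(-2 theta (t - s)) ds = sigma^2 * (1 - exp(-2 theta t)) / (2 theta), independent of x_0.
With theta = 8/5, sigma = 6/5:
  Var(X_t) = (6/5)^2 * (1 - exp(-2*8/5 t)) / (2 * 8/5) = 9/20 - 9*exp(-16*t/5)/20.
As t -> infinity, exp(-2*8/5 t) -> 0, so the stationary variance is sigma^2 / (2 theta) = 9/20.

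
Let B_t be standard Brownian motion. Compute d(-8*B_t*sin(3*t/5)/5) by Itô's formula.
d(-8*B_t*sin(3*t/5)/5) = (-24*B_t*cos(3*t/5)/25) dt + (-8*sin(3*t/5)/5) dB_t

Itô's formula for f(t, x): d f(t, B_t) = (f_t + (1/2) f_xx) dt + f_x dB_t. Compute partials of f(t, x) = -8*x*sin(3*t/5)/5:
  f_t(t,x)  = -24*x*cos(3*t/5)/25
  f_x(t,x)  = -8*sin(3*t/5)/5
  f_xx(t,x) = 0
Assemble drift = f_t + (1/2) f_xx = -24*x*cos(3*t/5)/25 and diffusion = f_x = -8*sin(3*t/5)/5. Substituting x = B_t:
  d(-8*B_t*sin(3*t/5)/5) = (-24*B_t*cos(3*t/5)/25) dt + (-8*sin(3*t/5)/5) dB_t.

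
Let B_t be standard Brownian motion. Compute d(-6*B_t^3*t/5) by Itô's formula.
d(-6*B_t^3*t/5) = (6*B_t*(-B_t^2 - 3*t)/5) dt + (-18*B_t^2*t/5) dB_t

Itô's formula for f(t, x): d f(t, B_t) = (f_t + (1/2) f_xx) dt + f_x dB_t. Compute partials of f(t, x) = -6*t*x^3/5:
  f_t(t,x)  = -6*x^3/5
  f_x(t,x)  = -18*t*x^2/5
  f_xx(t,x) = -36*t*x/5
Assemble drift = f_t + (1/2) f_xx = 6*x*(-3*t - x^2)/5 and diffusion = f_x = -18*t*x^2/5. Substituting x = B_t:
  d(-6*B_t^3*t/5) = (6*B_t*(-B_t^2 - 3*t)/5) dt + (-18*B_t^2*t/5) dB_t.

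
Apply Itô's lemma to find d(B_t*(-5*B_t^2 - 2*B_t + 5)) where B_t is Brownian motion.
d(B_t*(-5*B_t^2 - 2*B_t + 5)) = (-15*B_t - 2) dt + (-15*B_t^2 - 4*B_t + 5) dB_t

Itô's formula for f(B_t) gives d f(B_t) = f'(B_t) dB_t + (1/2) f''(B_t) dt. Compute derivatives of f(x) = x*(-5*x^2 - 2*x + 5):
  f'(x)  = -15*x^2 - 4*x + 5
  f''(x) = -30*x - 4
Substitute x = B_t and multiply the f'' term by 1/2:
  drift     = (1/2) * (-30*x - 4) evaluated at B_t = -15*B_t - 2
  diffusion = (-15*x^2 - 4*x + 5) evaluated at B_t = -15*B_t^2 - 4*B_t + 5
Therefore d(B_t*(-5*B_t^2 - 2*B_t + 5)) = (-15*B_t - 2) dt + (-15*B_t^2 - 4*B_t + 5) dB_t.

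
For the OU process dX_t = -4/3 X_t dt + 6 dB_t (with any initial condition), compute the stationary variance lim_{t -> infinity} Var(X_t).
lim Var(X_t) = 27/2

The OU SDE dX = -theta X dt + sigma dB admits the integrating factor exp(theta t): d(exp(theta t) X_t) = sigma exp(theta t) dB_t. Integrating from 0 to t gives X_t = x_0 * exp(-theta t) + sigma * int_0^t exp(-theta (t-s)) dB_s for any initial x_0. The Itô integral has variance (by the Itô isometry) sigma^2 * int_0^t exp(-2 theta (t - s)) ds = sigma^2 * (1 - exp(-2 theta t)) / (2 theta), independent of x_0.
With theta = 4/3, sigma = 6:
  Var(X_t) = (6)^2 * (1 - exp(-2*4/3 t)) / (2 * 4/3) = 27/2 - 27*exp(-8*t/3)/2.
As t -> infinity, exp(-2*4/3 t) -> 0, so the stationary variance is sigma^2 / (2 theta) = 27/2.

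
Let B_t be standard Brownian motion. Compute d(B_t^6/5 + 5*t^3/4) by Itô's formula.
d(B_t^6/5 + 5*t^3/4) = (3*B_t^4 + 15*t^2/4) dt + (6*B_t^5/5) dB_t

Itô's formula for f(t, x): d f(t, B_t) = (f_t + (1/2) f_xx) dt + f_x dB_t. Compute partials of f(t, x) = 5*t^3/4 + x^6/5:
  f_t(t,x)  = 15*t^2/4
  f_x(t,x)  = 6*x^5/5
  f_xx(t,x) = 6*x^4
Assemble drift = f_t + (1/2) f_xx = 15*t^2/4 + 3*x^4 and diffusion = f_x = 6*x^5/5. Substituting x = B_t:
  d(B_t^6/5 + 5*t^3/4) = (3*B_t^4 + 15*t^2/4) dt + (6*B_t^5/5) dB_t.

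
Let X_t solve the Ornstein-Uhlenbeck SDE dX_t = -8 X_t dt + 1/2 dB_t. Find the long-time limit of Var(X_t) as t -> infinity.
lim Var(X_t) = 1/64

The OU SDE dX = -theta X dt + sigma dB admits the integrating factor exp(theta t): d(exp(theta t) X_t) = sigma exp(theta t) dB_t. Integrating from 0 to t gives X_t = x_0 * exp(-theta t) + sigma * int_0^t exp(-theta (t-s)) dB_s for any initial x_0. The Itô integral has variance (by the Itô isometry) sigma^2 * int_0^t exp(-2 theta (t - s)) ds = sigma^2 * (1 - exp(-2 theta t)) / (2 theta), independent of x_0.
With theta = 8, sigma = 1/2:
  Var(X_t) = (1/2)^2 * (1 - exp(-2*8 t)) / (2 * 8) = 1/64 - exp(-16*t)/64.
As t -> infinity, exp(-2*8 t) -> 0, so the stationary variance is sigma^2 / (2 theta) = 1/64.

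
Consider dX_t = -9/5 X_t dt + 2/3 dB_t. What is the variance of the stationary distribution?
lim Var(X_t) = 10/81

The OU SDE dX = -theta X dt + sigma dB admits the integrating factor exp(theta t): d(exp(theta t) X_t) = sigma exp(theta t) dB_t. Integrating from 0 to t gives X_t = x_0 * exp(-theta t) + sigma * int_0^t exp(-theta (t-s)) dB_s for any initial x_0. The Itô integral has variance (by the Itô isometry) sigma^2 * int_0^t exp(-2 theta (t - s)) ds = sigma^2 * (1 - exp(-2 theta t)) / (2 theta), independent of x_0.
With theta = 9/5, sigma = 2/3:
  Var(X_t) = (2/3)^2 * (1 - exp(-2*9/5 t)) / (2 * 9/5) = 10/81 - 10*exp(-18*t/5)/81.
As t -> infinity, exp(-2*9/5 t) -> 0, so the stationary variance is sigma^2 / (2 theta) = 10/81.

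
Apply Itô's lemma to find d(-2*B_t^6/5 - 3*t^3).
d(-2*B_t^6/5 - 3*t^3) = (-6*B_t^4 - 9*t^2) dt + (-12*B_t^5/5) dB_t

Itô's formula for f(t, x): d f(t, B_t) = (f_t + (1/2) f_xx) dt + f_x dB_t. Compute partials of f(t, x) = -3*t^3 - 2*x^6/5:
  f_t(t,x)  = -9*t^2
  f_x(t,x)  = -12*x^5/5
  f_xx(t,x) = -12*x^4
Assemble drift = f_t + (1/2) f_xx = -9*t^2 - 6*x^4 and diffusion = f_x = -12*x^5/5. Substituting x = B_t:
  d(-2*B_t^6/5 - 3*t^3) = (-6*B_t^4 - 9*t^2) dt + (-12*B_t^5/5) dB_t.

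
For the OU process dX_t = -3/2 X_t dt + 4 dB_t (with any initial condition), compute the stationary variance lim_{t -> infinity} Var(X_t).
lim Var(X_t) = 16/3

The OU SDE dX = -theta X dt + sigma dB admits the integrating factor exp(theta t): d(exp(theta t) X_t) = sigma exp(theta t) dB_t. Integrating from 0 to t gives X_t = x_0 * exp(-theta t) + sigma * int_0^t exp(-theta (t-s)) dB_s for any initial x_0. The Itô integral has variance (by the Itô isometry) sigma^2 * int_0^t exp(-2 theta (t - s)) ds = sigma^2 * (1 - exp(-2 theta t)) / (2 theta), independent of x_0.
With theta = 3/2, sigma = 4:
  Var(X_t) = (4)^2 * (1 - exp(-2*3/2 t)) / (2 * 3/2) = 16/3 - 16*exp(-3*t)/3.
As t -> infinity, exp(-2*3/2 t) -> 0, so the stationary variance is sigma^2 / (2 theta) = 16/3.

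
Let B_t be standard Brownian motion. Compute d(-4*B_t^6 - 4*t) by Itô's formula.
d(-4*B_t^6 - 4*t) = (-60*B_t^4 - 4) dt + (-24*B_t^5) dB_t

Itô's formula for f(t, x): d f(t, B_t) = (f_t + (1/2) f_xx) dt + f_x dB_t. Compute partials of f(t, x) = -4*t - 4*x^6:
  f_t(t,x)  = -4
  f_x(t,x)  = -24*x^5
  f_xx(t,x) = -120*x^4
Assemble drift = f_t + (1/2) f_xx = -60*x^4 - 4 and diffusion = f_x = -24*x^5. Substituting x = B_t:
  d(-4*B_t^6 - 4*t) = (-60*B_t^4 - 4) dt + (-24*B_t^5) dB_t.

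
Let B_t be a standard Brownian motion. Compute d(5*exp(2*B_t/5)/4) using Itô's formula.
d(5*exp(2*B_t/5)/4) = (exp(2*B_t/5)/10) dt + (exp(2*B_t/5)/2) dB_t

Itô's formula for f(B_t) gives d f(B_t) = f'(B_t) dB_t + (1/2) f''(B_t) dt. Compute derivatives of f(x) = 5*exp(2*x/5)/4:
  f'(x)  = exp(2*x/5)/2
  f''(x) = exp(2*x/5)/5
Substitute x = B_t and multiply the f'' term by 1/2:
  drift     = (1/2) * (exp(2*x/5)/5) evaluated at B_t = exp(2*B_t/5)/10
  diffusion = (exp(2*x/5)/2) evaluated at B_t = exp(2*B_t/5)/2
Therefore d(5*exp(2*B_t/5)/4) = (exp(2*B_t/5)/10) dt + (exp(2*B_t/5)/2) dB_t.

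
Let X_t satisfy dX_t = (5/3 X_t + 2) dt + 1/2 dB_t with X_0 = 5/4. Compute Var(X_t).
Var(X_t) = 3*exp(10*t/3)/40 - 3/40

The variance V(t) = Var(X_t) satisfies V'(t) = 2 a V(t) + c^2 with V(0) = 0 (drift coefficient is linear in X, diffusion is constant). With a = 5/3, c = 1/2, the solution is
  V(t) = (c^2 / (2 a)) * (exp(2 a t) - 1)
       = ((1/2)^2 / (2*(5/3))) * (exp((10/3) t) - 1)
       = 3*exp(10*t/3)/40 - 3/40.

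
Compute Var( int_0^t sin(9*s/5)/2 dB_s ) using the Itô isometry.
Var = t/8 - 5*sin(18*t/5)/144

The Itô integral of a deterministic integrand f(s) has mean 0 because each increment f(s) * (B_{s+ds} - B_s) has mean 0. By the Itô isometry:
  Var( int_0^t f(s) dB_s ) = E[ (int_0^t f(s) dB_s)^2 ] = int_0^t f(s)^2 ds.
Here f(s) = sin(9*s/5)/2, so f(s)^2 = sin(9*s/5)^2/4. Integrate:
  int_0^t (sin(9*s/5)^2/4) ds = t/8 - 5*sin(18*t/5)/144.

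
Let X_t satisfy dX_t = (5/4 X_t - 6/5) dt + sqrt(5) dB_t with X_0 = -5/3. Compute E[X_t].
E[X_t] = 24/25 - 197*exp(5*t/4)/75

Taking expectations and using E[dB_t] = 0, the mean m(t) = E[X_t] satisfies the ODE m'(t) = a m(t) + b with m(0) = x_0. With a = 5/4, b = -6/5, x_0 = -5/3, the solution is
  m(t) = x_0 * exp(a t) + (b/a) * (exp(a t) - 1)
       = (-5/3) * exp((5/4) t) + ((-6/5)/(5/4)) * (exp((5/4) t) - 1)
       = 24/25 - 197*exp(5*t/4)/75.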